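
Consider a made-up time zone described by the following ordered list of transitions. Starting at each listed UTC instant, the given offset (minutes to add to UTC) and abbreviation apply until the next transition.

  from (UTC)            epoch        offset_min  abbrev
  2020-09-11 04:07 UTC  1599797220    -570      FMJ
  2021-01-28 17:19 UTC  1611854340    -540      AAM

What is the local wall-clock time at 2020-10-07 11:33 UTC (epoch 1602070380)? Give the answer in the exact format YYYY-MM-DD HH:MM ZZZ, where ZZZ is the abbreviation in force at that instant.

Query: 2020-10-07 11:33 UTC
Rule 1/2 (FMJ, -09:30): 2020-09-11 04:07 UTC ≤ query < 2021-01-28 17:19 UTC
11·60 + 33 - 570 = 123 min
123 = 0·1440 + 123; 123 = 2·60 + 3 → 02:03, same day
→ 2020-10-07 02:03 FMJ

2020-10-07 02:03 FMJ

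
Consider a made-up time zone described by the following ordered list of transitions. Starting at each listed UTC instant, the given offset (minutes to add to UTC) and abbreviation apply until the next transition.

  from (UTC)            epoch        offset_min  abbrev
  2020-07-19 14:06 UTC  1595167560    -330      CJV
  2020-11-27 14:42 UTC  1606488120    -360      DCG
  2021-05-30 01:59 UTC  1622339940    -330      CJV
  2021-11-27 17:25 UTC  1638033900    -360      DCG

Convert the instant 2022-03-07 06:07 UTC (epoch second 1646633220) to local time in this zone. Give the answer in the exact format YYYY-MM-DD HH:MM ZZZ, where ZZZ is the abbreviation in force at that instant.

Query: 2022-03-07 06:07 UTC
Rule 4/4 (DCG, -06:00): 2021-11-27 17:25 UTC ≤ query < +∞
6·60 + 7 - 360 = 7 min
7 = 0·1440 + 7; 7 = 0·60 + 7 → 00:07, same day
→ 2022-03-07 00:07 DCG

2022-03-07 00:07 DCG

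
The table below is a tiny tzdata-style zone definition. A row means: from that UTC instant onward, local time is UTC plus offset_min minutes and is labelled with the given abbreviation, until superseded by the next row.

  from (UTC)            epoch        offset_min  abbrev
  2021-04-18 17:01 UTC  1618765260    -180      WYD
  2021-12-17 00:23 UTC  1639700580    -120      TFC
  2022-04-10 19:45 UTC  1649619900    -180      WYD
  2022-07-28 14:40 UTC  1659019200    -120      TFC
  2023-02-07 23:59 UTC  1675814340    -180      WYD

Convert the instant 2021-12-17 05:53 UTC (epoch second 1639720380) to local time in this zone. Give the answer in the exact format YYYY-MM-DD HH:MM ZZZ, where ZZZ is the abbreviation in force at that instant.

2021-12-17 03:53 TFC

Query: 2021-12-17 05:53 UTC
Rule 2/5 (TFC, -02:00): 2021-12-17 00:23 UTC ≤ query < 2022-04-10 19:45 UTC
5·60 + 53 - 120 = 233 min
233 = 0·1440 + 233; 233 = 3·60 + 53 → 03:53, same day
→ 2021-12-17 03:53 TFC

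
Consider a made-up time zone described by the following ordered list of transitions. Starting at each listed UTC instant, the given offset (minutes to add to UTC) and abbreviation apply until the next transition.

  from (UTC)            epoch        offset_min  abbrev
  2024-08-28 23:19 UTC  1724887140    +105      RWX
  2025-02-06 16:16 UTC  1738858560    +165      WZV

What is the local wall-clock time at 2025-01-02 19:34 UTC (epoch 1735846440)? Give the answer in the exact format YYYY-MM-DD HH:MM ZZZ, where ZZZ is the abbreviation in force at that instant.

2025-01-02 21:19 RWX

Query: 2025-01-02 19:34 UTC
Rule 1/2 (RWX, +01:45): 2024-08-28 23:19 UTC ≤ query < 2025-02-06 16:16 UTC
19·60 + 34 + 105 = 1279 min
1279 = 0·1440 + 1279; 1279 = 21·60 + 19 → 21:19, same day
→ 2025-01-02 21:19 RWX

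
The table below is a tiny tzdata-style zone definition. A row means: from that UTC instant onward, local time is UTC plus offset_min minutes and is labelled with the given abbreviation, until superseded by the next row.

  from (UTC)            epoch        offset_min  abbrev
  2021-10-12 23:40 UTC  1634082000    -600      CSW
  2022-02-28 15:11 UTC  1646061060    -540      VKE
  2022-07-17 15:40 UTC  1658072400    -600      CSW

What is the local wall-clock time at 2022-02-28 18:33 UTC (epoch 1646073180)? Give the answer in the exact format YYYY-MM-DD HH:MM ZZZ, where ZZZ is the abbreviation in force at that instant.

Query: 2022-02-28 18:33 UTC
Rule 2/3 (VKE, -09:00): 2022-02-28 15:11 UTC ≤ query < 2022-07-17 15:40 UTC
18·60 + 33 - 540 = 573 min
573 = 0·1440 + 573; 573 = 9·60 + 33 → 09:33, same day
→ 2022-02-28 09:33 VKE

2022-02-28 09:33 VKE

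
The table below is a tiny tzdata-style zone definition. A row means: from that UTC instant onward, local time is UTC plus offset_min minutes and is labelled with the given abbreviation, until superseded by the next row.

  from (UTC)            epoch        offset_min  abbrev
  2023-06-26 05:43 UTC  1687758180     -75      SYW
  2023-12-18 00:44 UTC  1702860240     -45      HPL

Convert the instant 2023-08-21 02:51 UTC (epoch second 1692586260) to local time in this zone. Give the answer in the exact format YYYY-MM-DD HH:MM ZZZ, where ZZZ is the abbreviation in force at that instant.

Query: 2023-08-21 02:51 UTC
Rule 1/2 (SYW, -01:15): 2023-06-26 05:43 UTC ≤ query < 2023-12-18 00:44 UTC
2·60 + 51 - 75 = 96 min
96 = 0·1440 + 96; 96 = 1·60 + 36 → 01:36, same day
→ 2023-08-21 01:36 SYW

2023-08-21 01:36 SYW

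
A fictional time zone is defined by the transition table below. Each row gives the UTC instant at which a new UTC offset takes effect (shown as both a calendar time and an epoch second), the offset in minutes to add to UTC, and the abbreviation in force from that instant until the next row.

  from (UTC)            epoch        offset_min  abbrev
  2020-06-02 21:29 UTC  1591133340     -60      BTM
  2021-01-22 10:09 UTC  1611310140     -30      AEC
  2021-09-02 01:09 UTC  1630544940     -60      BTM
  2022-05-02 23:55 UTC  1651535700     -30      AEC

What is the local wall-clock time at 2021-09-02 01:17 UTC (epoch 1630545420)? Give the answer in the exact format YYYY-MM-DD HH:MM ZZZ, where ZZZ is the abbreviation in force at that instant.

Query: 2021-09-02 01:17 UTC
Rule 3/4 (BTM, -01:00): 2021-09-02 01:09 UTC ≤ query < 2022-05-02 23:55 UTC
1·60 + 17 - 60 = 17 min
17 = 0·1440 + 17; 17 = 0·60 + 17 → 00:17, same day
→ 2021-09-02 00:17 BTM

2021-09-02 00:17 BTM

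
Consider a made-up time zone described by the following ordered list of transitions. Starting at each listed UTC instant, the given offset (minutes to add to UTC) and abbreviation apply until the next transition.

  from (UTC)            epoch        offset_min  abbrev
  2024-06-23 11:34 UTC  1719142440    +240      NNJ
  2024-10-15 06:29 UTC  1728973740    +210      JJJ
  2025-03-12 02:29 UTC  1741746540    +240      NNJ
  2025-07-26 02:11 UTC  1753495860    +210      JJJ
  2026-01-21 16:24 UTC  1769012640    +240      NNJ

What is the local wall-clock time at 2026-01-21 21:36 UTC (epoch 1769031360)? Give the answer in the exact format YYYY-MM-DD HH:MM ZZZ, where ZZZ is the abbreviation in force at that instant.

Query: 2026-01-21 21:36 UTC
Rule 5/5 (NNJ, +04:00): 2026-01-21 16:24 UTC ≤ query < +∞
21·60 + 36 + 240 = 1536 min
1536 = 1·1440 + 96; 96 = 1·60 + 36 → 01:36, 2026-01-21 + 1 day = 2026-01-22
→ 2026-01-22 01:36 NNJ

2026-01-22 01:36 NNJ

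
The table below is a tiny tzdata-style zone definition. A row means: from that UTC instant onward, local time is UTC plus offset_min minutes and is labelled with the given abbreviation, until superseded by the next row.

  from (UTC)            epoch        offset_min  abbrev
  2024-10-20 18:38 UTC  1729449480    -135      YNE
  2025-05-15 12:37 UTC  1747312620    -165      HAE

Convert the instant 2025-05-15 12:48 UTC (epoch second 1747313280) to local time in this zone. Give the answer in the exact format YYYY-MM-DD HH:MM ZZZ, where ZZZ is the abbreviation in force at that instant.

2025-05-15 10:03 HAE

Query: 2025-05-15 12:48 UTC
Rule 2/2 (HAE, -02:45): 2025-05-15 12:37 UTC ≤ query < +∞
12·60 + 48 - 165 = 603 min
603 = 0·1440 + 603; 603 = 10·60 + 3 → 10:03, same day
→ 2025-05-15 10:03 HAE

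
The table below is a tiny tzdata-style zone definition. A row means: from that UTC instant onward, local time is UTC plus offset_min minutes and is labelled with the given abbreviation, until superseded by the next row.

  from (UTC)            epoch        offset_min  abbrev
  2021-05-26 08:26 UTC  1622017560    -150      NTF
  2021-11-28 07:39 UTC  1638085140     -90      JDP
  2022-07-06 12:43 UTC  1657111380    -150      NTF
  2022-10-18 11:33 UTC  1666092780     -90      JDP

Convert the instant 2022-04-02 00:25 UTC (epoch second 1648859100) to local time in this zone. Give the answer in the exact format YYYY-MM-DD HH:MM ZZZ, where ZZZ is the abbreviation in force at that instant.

Query: 2022-04-02 00:25 UTC
Rule 2/4 (JDP, -01:30): 2021-11-28 07:39 UTC ≤ query < 2022-07-06 12:43 UTC
0·60 + 25 - 90 = -65 min
-65 = -1·1440 + 1375; 1375 = 22·60 + 55 → 22:55, 2022-04-02 - 1 day = 2022-04-01
→ 2022-04-01 22:55 JDP

2022-04-01 22:55 JDP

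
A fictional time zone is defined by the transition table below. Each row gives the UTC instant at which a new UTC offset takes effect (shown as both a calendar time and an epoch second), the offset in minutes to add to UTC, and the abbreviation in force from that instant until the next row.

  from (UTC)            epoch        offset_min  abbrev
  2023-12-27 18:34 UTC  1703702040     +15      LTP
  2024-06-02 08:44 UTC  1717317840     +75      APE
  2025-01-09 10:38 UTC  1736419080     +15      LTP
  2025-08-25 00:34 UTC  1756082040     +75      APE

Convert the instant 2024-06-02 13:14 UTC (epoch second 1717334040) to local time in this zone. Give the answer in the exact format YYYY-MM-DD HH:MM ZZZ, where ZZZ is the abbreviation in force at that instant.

2024-06-02 14:29 APE

Query: 2024-06-02 13:14 UTC
Rule 2/4 (APE, +01:15): 2024-06-02 08:44 UTC ≤ query < 2025-01-09 10:38 UTC
13·60 + 14 + 75 = 869 min
869 = 0·1440 + 869; 869 = 14·60 + 29 → 14:29, same day
→ 2024-06-02 14:29 APE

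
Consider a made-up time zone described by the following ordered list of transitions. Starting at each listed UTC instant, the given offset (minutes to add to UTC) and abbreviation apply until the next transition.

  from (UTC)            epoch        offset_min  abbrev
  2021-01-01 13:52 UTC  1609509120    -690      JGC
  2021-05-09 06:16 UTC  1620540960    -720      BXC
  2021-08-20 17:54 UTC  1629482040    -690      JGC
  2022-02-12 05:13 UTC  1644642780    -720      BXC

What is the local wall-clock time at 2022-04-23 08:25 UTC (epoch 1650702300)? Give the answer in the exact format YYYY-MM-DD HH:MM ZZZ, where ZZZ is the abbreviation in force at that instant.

2022-04-22 20:25 BXC

Query: 2022-04-23 08:25 UTC
Rule 4/4 (BXC, -12:00): 2022-02-12 05:13 UTC ≤ query < +∞
8·60 + 25 - 720 = -215 min
-215 = -1·1440 + 1225; 1225 = 20·60 + 25 → 20:25, 2022-04-23 - 1 day = 2022-04-22
→ 2022-04-22 20:25 BXC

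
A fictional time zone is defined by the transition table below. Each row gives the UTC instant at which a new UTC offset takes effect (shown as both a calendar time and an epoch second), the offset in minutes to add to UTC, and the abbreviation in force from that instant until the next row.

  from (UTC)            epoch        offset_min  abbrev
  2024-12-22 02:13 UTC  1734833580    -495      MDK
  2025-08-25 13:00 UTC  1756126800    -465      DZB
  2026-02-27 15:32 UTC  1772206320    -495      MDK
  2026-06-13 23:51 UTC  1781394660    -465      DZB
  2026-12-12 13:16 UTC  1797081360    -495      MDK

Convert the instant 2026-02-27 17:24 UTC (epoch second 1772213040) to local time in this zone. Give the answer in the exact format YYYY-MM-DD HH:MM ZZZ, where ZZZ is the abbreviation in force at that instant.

Query: 2026-02-27 17:24 UTC
Rule 3/5 (MDK, -08:15): 2026-02-27 15:32 UTC ≤ query < 2026-06-13 23:51 UTC
17·60 + 24 - 495 = 549 min
549 = 0·1440 + 549; 549 = 9·60 + 9 → 09:09, same day
→ 2026-02-27 09:09 MDK

2026-02-27 09:09 MDK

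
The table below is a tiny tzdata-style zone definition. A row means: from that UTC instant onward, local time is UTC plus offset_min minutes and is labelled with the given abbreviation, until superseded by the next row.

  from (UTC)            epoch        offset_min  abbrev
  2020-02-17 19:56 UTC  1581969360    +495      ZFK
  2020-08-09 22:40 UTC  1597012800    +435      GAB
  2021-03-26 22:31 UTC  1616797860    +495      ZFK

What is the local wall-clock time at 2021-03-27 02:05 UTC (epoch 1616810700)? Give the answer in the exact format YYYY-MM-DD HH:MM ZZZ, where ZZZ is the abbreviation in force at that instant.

Query: 2021-03-27 02:05 UTC
Rule 3/3 (ZFK, +08:15): 2021-03-26 22:31 UTC ≤ query < +∞
2·60 + 5 + 495 = 620 min
620 = 0·1440 + 620; 620 = 10·60 + 20 → 10:20, same day
→ 2021-03-27 10:20 ZFK

2021-03-27 10:20 ZFK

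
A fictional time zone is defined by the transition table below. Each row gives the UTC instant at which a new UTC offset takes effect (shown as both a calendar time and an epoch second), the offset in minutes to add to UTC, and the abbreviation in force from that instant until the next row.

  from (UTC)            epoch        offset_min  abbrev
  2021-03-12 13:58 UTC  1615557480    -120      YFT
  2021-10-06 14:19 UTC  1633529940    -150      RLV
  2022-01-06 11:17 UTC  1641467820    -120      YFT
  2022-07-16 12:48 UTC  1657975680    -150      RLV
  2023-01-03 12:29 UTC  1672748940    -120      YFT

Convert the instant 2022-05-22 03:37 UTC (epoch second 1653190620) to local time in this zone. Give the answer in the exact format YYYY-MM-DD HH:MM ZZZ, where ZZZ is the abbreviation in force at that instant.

Query: 2022-05-22 03:37 UTC
Rule 3/5 (YFT, -02:00): 2022-01-06 11:17 UTC ≤ query < 2022-07-16 12:48 UTC
3·60 + 37 - 120 = 97 min
97 = 0·1440 + 97; 97 = 1·60 + 37 → 01:37, same day
→ 2022-05-22 01:37 YFT

2022-05-22 01:37 YFT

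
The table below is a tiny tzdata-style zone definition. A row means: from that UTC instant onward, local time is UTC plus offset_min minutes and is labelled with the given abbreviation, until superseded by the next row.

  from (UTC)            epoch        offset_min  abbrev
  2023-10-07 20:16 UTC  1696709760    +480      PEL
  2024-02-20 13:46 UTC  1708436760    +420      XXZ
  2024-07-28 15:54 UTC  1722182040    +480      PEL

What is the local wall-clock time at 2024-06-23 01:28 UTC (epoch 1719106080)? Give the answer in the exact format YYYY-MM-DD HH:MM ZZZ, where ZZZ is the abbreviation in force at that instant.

Query: 2024-06-23 01:28 UTC
Rule 2/3 (XXZ, +07:00): 2024-02-20 13:46 UTC ≤ query < 2024-07-28 15:54 UTC
1·60 + 28 + 420 = 508 min
508 = 0·1440 + 508; 508 = 8·60 + 28 → 08:28, same day
→ 2024-06-23 08:28 XXZ

2024-06-23 08:28 XXZ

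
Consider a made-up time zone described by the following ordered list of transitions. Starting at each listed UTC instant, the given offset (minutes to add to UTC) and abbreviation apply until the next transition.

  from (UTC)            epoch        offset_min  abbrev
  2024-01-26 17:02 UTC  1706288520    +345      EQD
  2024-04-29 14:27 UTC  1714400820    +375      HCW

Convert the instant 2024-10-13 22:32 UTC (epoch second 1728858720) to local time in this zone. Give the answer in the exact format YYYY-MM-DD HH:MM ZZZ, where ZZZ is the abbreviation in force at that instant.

2024-10-14 04:47 HCW

Query: 2024-10-13 22:32 UTC
Rule 2/2 (HCW, +06:15): 2024-04-29 14:27 UTC ≤ query < +∞
22·60 + 32 + 375 = 1727 min
1727 = 1·1440 + 287; 287 = 4·60 + 47 → 04:47, 2024-10-13 + 1 day = 2024-10-14
→ 2024-10-14 04:47 HCW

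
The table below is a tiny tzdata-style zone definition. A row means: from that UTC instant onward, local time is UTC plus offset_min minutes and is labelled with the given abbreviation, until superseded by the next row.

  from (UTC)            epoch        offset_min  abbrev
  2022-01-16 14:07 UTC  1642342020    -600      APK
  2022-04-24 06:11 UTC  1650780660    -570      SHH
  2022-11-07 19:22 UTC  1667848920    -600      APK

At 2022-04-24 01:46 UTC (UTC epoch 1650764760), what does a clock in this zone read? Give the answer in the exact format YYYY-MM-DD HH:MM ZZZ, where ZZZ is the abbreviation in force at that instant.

2022-04-23 15:46 APK

Query: 2022-04-24 01:46 UTC
Rule 1/3 (APK, -10:00): 2022-01-16 14:07 UTC ≤ query < 2022-04-24 06:11 UTC
1·60 + 46 - 600 = -494 min
-494 = -1·1440 + 946; 946 = 15·60 + 46 → 15:46, 2022-04-24 - 1 day = 2022-04-23
→ 2022-04-23 15:46 APK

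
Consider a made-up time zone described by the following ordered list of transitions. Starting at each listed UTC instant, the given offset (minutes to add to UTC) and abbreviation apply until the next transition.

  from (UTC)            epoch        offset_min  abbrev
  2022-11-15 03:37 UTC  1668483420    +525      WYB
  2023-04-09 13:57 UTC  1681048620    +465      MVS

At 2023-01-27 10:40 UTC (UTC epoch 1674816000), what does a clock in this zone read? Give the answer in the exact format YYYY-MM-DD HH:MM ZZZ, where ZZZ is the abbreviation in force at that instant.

2023-01-27 19:25 WYB

Query: 2023-01-27 10:40 UTC
Rule 1/2 (WYB, +08:45): 2022-11-15 03:37 UTC ≤ query < 2023-04-09 13:57 UTC
10·60 + 40 + 525 = 1165 min
1165 = 0·1440 + 1165; 1165 = 19·60 + 25 → 19:25, same day
→ 2023-01-27 19:25 WYB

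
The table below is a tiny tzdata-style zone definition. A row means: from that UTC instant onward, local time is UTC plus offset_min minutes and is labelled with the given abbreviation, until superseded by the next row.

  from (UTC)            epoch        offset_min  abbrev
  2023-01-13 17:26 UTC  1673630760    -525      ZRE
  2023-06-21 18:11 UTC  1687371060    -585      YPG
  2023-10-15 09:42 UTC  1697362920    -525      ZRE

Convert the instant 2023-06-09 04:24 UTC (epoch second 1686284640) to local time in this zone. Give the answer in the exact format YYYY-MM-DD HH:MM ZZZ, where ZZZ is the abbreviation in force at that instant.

Query: 2023-06-09 04:24 UTC
Rule 1/3 (ZRE, -08:45): 2023-01-13 17:26 UTC ≤ query < 2023-06-21 18:11 UTC
4·60 + 24 - 525 = -261 min
-261 = -1·1440 + 1179; 1179 = 19·60 + 39 → 19:39, 2023-06-09 - 1 day = 2023-06-08
→ 2023-06-08 19:39 ZRE

2023-06-08 19:39 ZRE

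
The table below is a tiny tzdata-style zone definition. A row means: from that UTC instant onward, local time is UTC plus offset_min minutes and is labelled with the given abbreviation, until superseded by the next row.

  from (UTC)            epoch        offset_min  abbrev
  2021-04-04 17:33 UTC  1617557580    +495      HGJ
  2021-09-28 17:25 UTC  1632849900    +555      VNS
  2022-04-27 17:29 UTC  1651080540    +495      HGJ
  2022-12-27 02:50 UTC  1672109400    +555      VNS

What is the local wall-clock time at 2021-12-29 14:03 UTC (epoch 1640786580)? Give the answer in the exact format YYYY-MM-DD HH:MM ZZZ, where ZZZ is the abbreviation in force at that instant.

2021-12-29 23:18 VNS

Query: 2021-12-29 14:03 UTC
Rule 2/4 (VNS, +09:15): 2021-09-28 17:25 UTC ≤ query < 2022-04-27 17:29 UTC
14·60 + 3 + 555 = 1398 min
1398 = 0·1440 + 1398; 1398 = 23·60 + 18 → 23:18, same day
→ 2021-12-29 23:18 VNS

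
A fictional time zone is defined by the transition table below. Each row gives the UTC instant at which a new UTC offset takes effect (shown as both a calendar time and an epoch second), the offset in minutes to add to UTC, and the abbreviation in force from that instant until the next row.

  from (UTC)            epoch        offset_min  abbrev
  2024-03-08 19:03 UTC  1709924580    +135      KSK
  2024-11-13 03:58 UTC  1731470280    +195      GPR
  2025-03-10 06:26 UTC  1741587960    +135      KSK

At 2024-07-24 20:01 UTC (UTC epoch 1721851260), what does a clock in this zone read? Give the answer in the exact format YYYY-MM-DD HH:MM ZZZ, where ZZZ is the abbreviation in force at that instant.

2024-07-24 22:16 KSK

Query: 2024-07-24 20:01 UTC
Rule 1/3 (KSK, +02:15): 2024-03-08 19:03 UTC ≤ query < 2024-11-13 03:58 UTC
20·60 + 1 + 135 = 1336 min
1336 = 0·1440 + 1336; 1336 = 22·60 + 16 → 22:16, same day
→ 2024-07-24 22:16 KSK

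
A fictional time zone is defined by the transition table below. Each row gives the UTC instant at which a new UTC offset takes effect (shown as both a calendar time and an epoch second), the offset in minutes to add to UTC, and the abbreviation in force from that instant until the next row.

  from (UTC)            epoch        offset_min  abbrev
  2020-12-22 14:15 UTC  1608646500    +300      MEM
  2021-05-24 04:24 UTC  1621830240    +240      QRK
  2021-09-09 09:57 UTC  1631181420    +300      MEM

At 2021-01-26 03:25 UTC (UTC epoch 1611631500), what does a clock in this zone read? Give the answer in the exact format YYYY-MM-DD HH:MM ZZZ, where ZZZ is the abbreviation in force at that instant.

2021-01-26 08:25 MEM

Query: 2021-01-26 03:25 UTC
Rule 1/3 (MEM, +05:00): 2020-12-22 14:15 UTC ≤ query < 2021-05-24 04:24 UTC
3·60 + 25 + 300 = 505 min
505 = 0·1440 + 505; 505 = 8·60 + 25 → 08:25, same day
→ 2021-01-26 08:25 MEM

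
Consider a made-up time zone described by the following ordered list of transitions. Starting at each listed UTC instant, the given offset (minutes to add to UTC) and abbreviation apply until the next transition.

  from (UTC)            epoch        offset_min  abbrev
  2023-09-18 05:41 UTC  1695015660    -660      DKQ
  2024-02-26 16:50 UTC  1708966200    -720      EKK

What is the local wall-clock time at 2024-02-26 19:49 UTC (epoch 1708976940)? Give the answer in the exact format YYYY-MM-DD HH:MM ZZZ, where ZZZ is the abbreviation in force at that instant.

2024-02-26 07:49 EKK

Query: 2024-02-26 19:49 UTC
Rule 2/2 (EKK, -12:00): 2024-02-26 16:50 UTC ≤ query < +∞
19·60 + 49 - 720 = 469 min
469 = 0·1440 + 469; 469 = 7·60 + 49 → 07:49, same day
→ 2024-02-26 07:49 EKK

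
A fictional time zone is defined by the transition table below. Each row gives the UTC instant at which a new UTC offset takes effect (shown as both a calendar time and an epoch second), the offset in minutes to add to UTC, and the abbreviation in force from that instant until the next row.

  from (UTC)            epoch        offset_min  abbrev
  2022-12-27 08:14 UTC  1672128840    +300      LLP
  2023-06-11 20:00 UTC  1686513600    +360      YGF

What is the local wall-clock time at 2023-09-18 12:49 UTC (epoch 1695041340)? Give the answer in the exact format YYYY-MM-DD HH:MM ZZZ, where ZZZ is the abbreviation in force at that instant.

2023-09-18 18:49 YGF

Query: 2023-09-18 12:49 UTC
Rule 2/2 (YGF, +06:00): 2023-06-11 20:00 UTC ≤ query < +∞
12·60 + 49 + 360 = 1129 min
1129 = 0·1440 + 1129; 1129 = 18·60 + 49 → 18:49, same day
→ 2023-09-18 18:49 YGF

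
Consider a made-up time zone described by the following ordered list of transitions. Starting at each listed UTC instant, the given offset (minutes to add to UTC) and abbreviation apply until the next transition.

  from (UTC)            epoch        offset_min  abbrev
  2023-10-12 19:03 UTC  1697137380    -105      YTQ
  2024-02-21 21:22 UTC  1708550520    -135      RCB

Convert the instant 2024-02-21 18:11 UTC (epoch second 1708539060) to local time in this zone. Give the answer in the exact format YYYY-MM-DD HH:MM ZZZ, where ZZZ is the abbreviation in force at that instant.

Query: 2024-02-21 18:11 UTC
Rule 1/2 (YTQ, -01:45): 2023-10-12 19:03 UTC ≤ query < 2024-02-21 21:22 UTC
18·60 + 11 - 105 = 986 min
986 = 0·1440 + 986; 986 = 16·60 + 26 → 16:26, same day
→ 2024-02-21 16:26 YTQ

2024-02-21 16:26 YTQ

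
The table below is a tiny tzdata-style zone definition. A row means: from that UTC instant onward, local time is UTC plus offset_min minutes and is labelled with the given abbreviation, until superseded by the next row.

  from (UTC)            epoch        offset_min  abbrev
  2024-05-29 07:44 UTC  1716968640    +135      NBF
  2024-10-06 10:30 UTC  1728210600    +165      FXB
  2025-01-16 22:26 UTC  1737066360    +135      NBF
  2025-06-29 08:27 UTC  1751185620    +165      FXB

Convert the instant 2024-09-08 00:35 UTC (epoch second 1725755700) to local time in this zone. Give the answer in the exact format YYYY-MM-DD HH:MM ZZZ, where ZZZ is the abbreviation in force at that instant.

2024-09-08 02:50 NBF

Query: 2024-09-08 00:35 UTC
Rule 1/4 (NBF, +02:15): 2024-05-29 07:44 UTC ≤ query < 2024-10-06 10:30 UTC
0·60 + 35 + 135 = 170 min
170 = 0·1440 + 170; 170 = 2·60 + 50 → 02:50, same day
→ 2024-09-08 02:50 NBF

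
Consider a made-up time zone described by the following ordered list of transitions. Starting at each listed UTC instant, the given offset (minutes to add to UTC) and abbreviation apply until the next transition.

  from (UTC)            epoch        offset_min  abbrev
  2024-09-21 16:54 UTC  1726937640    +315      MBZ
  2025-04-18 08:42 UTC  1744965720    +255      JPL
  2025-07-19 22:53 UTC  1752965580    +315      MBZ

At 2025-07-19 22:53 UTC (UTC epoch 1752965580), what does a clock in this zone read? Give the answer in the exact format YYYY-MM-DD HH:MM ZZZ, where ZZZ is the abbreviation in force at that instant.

Query: 2025-07-19 22:53 UTC
Rule 3/3 (MBZ, +05:15): 2025-07-19 22:53 UTC ≤ query < +∞
22·60 + 53 + 315 = 1688 min
1688 = 1·1440 + 248; 248 = 4·60 + 8 → 04:08, 2025-07-19 + 1 day = 2025-07-20
→ 2025-07-20 04:08 MBZ

2025-07-20 04:08 MBZ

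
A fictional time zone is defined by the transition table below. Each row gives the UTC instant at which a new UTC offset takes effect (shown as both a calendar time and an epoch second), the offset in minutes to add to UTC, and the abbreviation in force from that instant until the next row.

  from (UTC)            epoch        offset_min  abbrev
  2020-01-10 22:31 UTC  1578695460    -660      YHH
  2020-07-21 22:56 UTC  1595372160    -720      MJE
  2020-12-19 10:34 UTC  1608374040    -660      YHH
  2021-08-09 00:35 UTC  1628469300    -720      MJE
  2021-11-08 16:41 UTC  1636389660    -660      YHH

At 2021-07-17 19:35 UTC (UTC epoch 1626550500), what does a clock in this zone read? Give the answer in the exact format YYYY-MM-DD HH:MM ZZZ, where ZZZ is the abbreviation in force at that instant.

Query: 2021-07-17 19:35 UTC
Rule 3/5 (YHH, -11:00): 2020-12-19 10:34 UTC ≤ query < 2021-08-09 00:35 UTC
19·60 + 35 - 660 = 515 min
515 = 0·1440 + 515; 515 = 8·60 + 35 → 08:35, same day
→ 2021-07-17 08:35 YHH

2021-07-17 08:35 YHH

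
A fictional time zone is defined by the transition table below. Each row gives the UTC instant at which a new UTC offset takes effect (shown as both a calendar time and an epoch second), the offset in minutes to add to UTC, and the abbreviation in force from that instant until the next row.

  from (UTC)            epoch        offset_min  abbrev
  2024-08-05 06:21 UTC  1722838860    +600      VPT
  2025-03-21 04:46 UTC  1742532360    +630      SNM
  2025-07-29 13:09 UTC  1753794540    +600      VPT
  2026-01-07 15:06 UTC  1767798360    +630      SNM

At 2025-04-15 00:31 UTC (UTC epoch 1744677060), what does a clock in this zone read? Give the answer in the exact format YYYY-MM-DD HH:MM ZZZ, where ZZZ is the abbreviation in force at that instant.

Query: 2025-04-15 00:31 UTC
Rule 2/4 (SNM, +10:30): 2025-03-21 04:46 UTC ≤ query < 2025-07-29 13:09 UTC
0·60 + 31 + 630 = 661 min
661 = 0·1440 + 661; 661 = 11·60 + 1 → 11:01, same day
→ 2025-04-15 11:01 SNM

2025-04-15 11:01 SNM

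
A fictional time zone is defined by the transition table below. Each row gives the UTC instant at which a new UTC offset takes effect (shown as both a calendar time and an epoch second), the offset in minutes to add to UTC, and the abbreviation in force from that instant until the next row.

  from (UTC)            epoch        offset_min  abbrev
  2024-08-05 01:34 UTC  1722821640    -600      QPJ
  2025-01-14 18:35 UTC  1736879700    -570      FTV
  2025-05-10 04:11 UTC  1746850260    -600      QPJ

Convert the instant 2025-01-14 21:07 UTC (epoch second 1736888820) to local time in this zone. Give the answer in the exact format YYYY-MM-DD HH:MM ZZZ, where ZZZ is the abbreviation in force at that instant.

2025-01-14 11:37 FTV

Query: 2025-01-14 21:07 UTC
Rule 2/3 (FTV, -09:30): 2025-01-14 18:35 UTC ≤ query < 2025-05-10 04:11 UTC
21·60 + 7 - 570 = 697 min
697 = 0·1440 + 697; 697 = 11·60 + 37 → 11:37, same day
→ 2025-01-14 11:37 FTV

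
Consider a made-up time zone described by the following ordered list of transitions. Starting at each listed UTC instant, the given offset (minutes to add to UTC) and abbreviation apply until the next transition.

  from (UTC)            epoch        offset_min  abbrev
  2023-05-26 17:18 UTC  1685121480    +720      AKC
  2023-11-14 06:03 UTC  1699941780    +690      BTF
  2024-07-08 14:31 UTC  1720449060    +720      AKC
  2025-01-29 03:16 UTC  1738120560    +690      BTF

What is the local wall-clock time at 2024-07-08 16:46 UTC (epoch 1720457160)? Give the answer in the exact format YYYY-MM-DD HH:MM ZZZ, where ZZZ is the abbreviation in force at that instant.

Query: 2024-07-08 16:46 UTC
Rule 3/4 (AKC, +12:00): 2024-07-08 14:31 UTC ≤ query < 2025-01-29 03:16 UTC
16·60 + 46 + 720 = 1726 min
1726 = 1·1440 + 286; 286 = 4·60 + 46 → 04:46, 2024-07-08 + 1 day = 2024-07-09
→ 2024-07-09 04:46 AKC

2024-07-09 04:46 AKC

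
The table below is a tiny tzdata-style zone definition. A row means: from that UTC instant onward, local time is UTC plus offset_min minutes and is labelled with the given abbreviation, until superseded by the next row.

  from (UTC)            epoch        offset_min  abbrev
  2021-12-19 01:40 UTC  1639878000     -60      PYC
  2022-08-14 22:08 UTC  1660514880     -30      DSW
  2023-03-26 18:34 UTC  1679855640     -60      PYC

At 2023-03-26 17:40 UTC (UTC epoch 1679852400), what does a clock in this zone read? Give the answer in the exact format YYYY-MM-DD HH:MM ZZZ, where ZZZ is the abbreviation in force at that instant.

Query: 2023-03-26 17:40 UTC
Rule 2/3 (DSW, -00:30): 2022-08-14 22:08 UTC ≤ query < 2023-03-26 18:34 UTC
17·60 + 40 - 30 = 1030 min
1030 = 0·1440 + 1030; 1030 = 17·60 + 10 → 17:10, same day
→ 2023-03-26 17:10 DSW

2023-03-26 17:10 DSW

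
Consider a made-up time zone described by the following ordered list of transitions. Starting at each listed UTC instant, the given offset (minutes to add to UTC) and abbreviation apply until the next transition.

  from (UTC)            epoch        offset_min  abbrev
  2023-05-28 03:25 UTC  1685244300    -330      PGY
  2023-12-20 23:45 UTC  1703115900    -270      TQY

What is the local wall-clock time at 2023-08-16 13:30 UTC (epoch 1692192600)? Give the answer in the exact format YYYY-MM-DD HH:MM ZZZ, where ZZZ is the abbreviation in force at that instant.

Query: 2023-08-16 13:30 UTC
Rule 1/2 (PGY, -05:30): 2023-05-28 03:25 UTC ≤ query < 2023-12-20 23:45 UTC
13·60 + 30 - 330 = 480 min
480 = 0·1440 + 480; 480 = 8·60 + 0 → 08:00, same day
→ 2023-08-16 08:00 PGY

2023-08-16 08:00 PGY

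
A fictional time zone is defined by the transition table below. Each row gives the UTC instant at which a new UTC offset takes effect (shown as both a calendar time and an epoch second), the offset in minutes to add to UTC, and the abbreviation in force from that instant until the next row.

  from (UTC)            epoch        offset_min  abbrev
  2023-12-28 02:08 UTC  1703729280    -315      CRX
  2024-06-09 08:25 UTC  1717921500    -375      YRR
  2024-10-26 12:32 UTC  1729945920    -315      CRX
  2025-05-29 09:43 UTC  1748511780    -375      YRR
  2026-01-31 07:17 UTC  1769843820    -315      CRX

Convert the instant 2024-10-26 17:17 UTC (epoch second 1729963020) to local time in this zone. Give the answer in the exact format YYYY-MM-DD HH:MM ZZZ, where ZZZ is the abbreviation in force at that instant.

2024-10-26 12:02 CRX

Query: 2024-10-26 17:17 UTC
Rule 3/5 (CRX, -05:15): 2024-10-26 12:32 UTC ≤ query < 2025-05-29 09:43 UTC
17·60 + 17 - 315 = 722 min
722 = 0·1440 + 722; 722 = 12·60 + 2 → 12:02, same day
→ 2024-10-26 12:02 CRX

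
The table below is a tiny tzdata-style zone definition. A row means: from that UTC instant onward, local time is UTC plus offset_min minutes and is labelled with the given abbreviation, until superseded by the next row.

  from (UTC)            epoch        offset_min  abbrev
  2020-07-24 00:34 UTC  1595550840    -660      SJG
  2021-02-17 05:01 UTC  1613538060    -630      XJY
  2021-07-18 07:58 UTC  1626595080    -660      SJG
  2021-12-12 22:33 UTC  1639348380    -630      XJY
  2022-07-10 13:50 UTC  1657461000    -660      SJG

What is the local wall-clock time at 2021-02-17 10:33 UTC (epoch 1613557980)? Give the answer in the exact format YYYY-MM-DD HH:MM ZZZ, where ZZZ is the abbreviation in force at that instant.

2021-02-17 00:03 XJY

Query: 2021-02-17 10:33 UTC
Rule 2/5 (XJY, -10:30): 2021-02-17 05:01 UTC ≤ query < 2021-07-18 07:58 UTC
10·60 + 33 - 630 = 3 min
3 = 0·1440 + 3; 3 = 0·60 + 3 → 00:03, same day
→ 2021-02-17 00:03 XJY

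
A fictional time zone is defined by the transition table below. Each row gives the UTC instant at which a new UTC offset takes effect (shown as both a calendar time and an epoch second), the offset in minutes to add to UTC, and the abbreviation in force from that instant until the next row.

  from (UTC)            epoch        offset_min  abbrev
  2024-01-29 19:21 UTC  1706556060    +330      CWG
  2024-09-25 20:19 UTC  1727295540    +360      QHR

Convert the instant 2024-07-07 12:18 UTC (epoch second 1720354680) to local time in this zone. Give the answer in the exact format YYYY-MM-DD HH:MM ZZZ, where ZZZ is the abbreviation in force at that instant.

2024-07-07 17:48 CWG

Query: 2024-07-07 12:18 UTC
Rule 1/2 (CWG, +05:30): 2024-01-29 19:21 UTC ≤ query < 2024-09-25 20:19 UTC
12·60 + 18 + 330 = 1068 min
1068 = 0·1440 + 1068; 1068 = 17·60 + 48 → 17:48, same day
→ 2024-07-07 17:48 CWG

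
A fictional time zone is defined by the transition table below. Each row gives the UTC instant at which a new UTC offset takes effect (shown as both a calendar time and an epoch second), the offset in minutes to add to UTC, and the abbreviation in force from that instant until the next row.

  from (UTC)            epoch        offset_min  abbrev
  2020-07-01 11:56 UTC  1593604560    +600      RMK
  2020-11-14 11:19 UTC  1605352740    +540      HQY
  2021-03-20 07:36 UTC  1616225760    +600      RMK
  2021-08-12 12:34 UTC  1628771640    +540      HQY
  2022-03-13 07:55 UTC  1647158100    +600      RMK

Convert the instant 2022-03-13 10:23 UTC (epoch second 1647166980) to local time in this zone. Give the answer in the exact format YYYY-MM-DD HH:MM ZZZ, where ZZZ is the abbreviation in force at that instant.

2022-03-13 20:23 RMK

Query: 2022-03-13 10:23 UTC
Rule 5/5 (RMK, +10:00): 2022-03-13 07:55 UTC ≤ query < +∞
10·60 + 23 + 600 = 1223 min
1223 = 0·1440 + 1223; 1223 = 20·60 + 23 → 20:23, same day
→ 2022-03-13 20:23 RMK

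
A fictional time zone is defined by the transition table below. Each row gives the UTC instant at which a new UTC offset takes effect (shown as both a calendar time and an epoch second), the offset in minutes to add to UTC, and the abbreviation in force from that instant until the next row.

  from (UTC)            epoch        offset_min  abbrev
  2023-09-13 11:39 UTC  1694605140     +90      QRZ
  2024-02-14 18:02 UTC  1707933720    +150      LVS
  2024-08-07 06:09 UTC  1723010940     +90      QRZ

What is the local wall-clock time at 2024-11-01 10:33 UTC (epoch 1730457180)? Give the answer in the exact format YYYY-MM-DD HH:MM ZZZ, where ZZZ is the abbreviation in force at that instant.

2024-11-01 12:03 QRZ

Query: 2024-11-01 10:33 UTC
Rule 3/3 (QRZ, +01:30): 2024-08-07 06:09 UTC ≤ query < +∞
10·60 + 33 + 90 = 723 min
723 = 0·1440 + 723; 723 = 12·60 + 3 → 12:03, same day
→ 2024-11-01 12:03 QRZ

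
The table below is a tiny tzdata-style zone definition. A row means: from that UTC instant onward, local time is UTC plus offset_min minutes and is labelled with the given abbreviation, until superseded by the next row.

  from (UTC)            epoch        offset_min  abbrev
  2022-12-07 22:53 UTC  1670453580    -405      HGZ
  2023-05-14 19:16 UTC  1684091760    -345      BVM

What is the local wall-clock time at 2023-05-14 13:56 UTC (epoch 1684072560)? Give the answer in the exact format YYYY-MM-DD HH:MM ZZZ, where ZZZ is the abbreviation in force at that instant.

Query: 2023-05-14 13:56 UTC
Rule 1/2 (HGZ, -06:45): 2022-12-07 22:53 UTC ≤ query < 2023-05-14 19:16 UTC
13·60 + 56 - 405 = 431 min
431 = 0·1440 + 431; 431 = 7·60 + 11 → 07:11, same day
→ 2023-05-14 07:11 HGZ

2023-05-14 07:11 HGZ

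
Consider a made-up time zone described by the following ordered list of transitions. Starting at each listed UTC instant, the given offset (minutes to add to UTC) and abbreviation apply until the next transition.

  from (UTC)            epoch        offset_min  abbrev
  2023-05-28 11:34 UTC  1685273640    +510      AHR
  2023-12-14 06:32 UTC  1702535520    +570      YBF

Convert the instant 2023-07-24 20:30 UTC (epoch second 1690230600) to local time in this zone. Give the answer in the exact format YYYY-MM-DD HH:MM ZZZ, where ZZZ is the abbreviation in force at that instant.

Query: 2023-07-24 20:30 UTC
Rule 1/2 (AHR, +08:30): 2023-05-28 11:34 UTC ≤ query < 2023-12-14 06:32 UTC
20·60 + 30 + 510 = 1740 min
1740 = 1·1440 + 300; 300 = 5·60 + 0 → 05:00, 2023-07-24 + 1 day = 2023-07-25
→ 2023-07-25 05:00 AHR

2023-07-25 05:00 AHR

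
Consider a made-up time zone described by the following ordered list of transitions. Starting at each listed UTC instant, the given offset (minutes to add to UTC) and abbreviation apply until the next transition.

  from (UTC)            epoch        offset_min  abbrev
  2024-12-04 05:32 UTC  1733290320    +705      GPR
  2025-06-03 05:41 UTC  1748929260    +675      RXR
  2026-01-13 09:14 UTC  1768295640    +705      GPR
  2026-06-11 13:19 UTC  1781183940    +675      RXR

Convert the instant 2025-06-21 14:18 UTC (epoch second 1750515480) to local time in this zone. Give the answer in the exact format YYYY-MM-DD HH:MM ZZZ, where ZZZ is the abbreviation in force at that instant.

2025-06-22 01:33 RXR

Query: 2025-06-21 14:18 UTC
Rule 2/4 (RXR, +11:15): 2025-06-03 05:41 UTC ≤ query < 2026-01-13 09:14 UTC
14·60 + 18 + 675 = 1533 min
1533 = 1·1440 + 93; 93 = 1·60 + 33 → 01:33, 2025-06-21 + 1 day = 2025-06-22
→ 2025-06-22 01:33 RXR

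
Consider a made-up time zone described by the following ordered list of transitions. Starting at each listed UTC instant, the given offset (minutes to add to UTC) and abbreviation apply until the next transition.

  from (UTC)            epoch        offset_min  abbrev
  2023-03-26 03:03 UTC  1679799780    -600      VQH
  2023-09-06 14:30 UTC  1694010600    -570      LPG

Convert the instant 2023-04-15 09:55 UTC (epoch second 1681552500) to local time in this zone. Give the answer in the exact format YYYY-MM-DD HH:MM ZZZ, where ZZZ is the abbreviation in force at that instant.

Query: 2023-04-15 09:55 UTC
Rule 1/2 (VQH, -10:00): 2023-03-26 03:03 UTC ≤ query < 2023-09-06 14:30 UTC
9·60 + 55 - 600 = -5 min
-5 = -1·1440 + 1435; 1435 = 23·60 + 55 → 23:55, 2023-04-15 - 1 day = 2023-04-14
→ 2023-04-14 23:55 VQH

2023-04-14 23:55 VQH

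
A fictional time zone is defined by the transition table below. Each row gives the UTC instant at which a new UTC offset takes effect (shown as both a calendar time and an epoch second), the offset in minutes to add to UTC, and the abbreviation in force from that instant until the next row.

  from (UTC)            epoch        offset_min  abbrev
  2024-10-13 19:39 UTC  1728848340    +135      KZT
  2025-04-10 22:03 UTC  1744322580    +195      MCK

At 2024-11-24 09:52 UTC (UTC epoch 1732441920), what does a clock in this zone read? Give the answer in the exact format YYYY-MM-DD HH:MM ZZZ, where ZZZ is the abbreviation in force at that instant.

2024-11-24 12:07 KZT

Query: 2024-11-24 09:52 UTC
Rule 1/2 (KZT, +02:15): 2024-10-13 19:39 UTC ≤ query < 2025-04-10 22:03 UTC
9·60 + 52 + 135 = 727 min
727 = 0·1440 + 727; 727 = 12·60 + 7 → 12:07, same day
→ 2024-11-24 12:07 KZT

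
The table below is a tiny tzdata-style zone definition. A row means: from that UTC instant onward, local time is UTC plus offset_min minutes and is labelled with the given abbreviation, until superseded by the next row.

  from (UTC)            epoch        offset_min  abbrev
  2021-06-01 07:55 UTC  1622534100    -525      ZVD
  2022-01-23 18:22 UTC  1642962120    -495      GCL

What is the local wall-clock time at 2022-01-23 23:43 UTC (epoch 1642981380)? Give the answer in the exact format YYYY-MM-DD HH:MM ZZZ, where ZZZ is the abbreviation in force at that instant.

Query: 2022-01-23 23:43 UTC
Rule 2/2 (GCL, -08:15): 2022-01-23 18:22 UTC ≤ query < +∞
23·60 + 43 - 495 = 928 min
928 = 0·1440 + 928; 928 = 15·60 + 28 → 15:28, same day
→ 2022-01-23 15:28 GCL

2022-01-23 15:28 GCL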